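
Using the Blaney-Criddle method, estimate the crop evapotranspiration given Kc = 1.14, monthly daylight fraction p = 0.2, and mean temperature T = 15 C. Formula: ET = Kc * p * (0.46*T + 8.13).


ET = Kc * p * (0.46*T + 8.13)
ET = 1.14 * 0.2 * (0.46*15 + 8.13)
ET = 1.14 * 0.2 * 15.0300

3.4268 mm/day


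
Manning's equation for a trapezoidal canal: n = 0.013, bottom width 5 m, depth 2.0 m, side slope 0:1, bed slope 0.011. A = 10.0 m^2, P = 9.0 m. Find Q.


R = A/P = 10.0/9.0 = 1.111111
Q = (1/0.013) * 10.0 * 1.111111^(2/3) * 0.011^0.5

86.5482 m^3/s


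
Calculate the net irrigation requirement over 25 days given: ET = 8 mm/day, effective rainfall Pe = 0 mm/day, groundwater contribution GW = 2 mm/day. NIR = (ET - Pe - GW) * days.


Daily deficit = ET - Pe - GW = 8 - 0 - 2 = 6 mm/day
NIR = 6 * 25 = 150 mm

150.0000 mm


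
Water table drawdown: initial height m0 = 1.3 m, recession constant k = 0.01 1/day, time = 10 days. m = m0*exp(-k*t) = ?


m = m0 * exp(-k*t)
m = 1.3 * exp(-0.01 * 10)
m = 1.3 * exp(-0.1000)

1.1763 m


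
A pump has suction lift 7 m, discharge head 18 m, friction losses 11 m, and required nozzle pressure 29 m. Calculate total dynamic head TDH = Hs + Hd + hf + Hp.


TDH = Hs + Hd + hf + Hp = 7 + 18 + 11 + 29 = 65

65 m


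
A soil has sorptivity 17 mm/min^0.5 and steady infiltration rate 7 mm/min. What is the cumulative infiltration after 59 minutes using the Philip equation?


F = S*sqrt(t) + A*t
F = 17*sqrt(59) + 7*59
F = 17*7.681146 + 413

543.5795 mm


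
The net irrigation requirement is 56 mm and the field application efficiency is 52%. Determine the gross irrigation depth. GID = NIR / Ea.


Ea = 52% = 0.52
GID = NIR / Ea = 56 / 0.52 = 107.6923 mm

107.6923 mm


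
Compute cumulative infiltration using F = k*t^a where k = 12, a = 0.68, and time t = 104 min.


F = k * t^a = 12 * 104^0.68
F = 12 * 23.527873

282.3345 mm


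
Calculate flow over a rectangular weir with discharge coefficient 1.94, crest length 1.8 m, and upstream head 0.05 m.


Q = C * L * H^(3/2) = 1.94 * 1.8 * 0.05^1.5 = 1.94 * 1.8 * 0.011180

0.0390 m^3/s


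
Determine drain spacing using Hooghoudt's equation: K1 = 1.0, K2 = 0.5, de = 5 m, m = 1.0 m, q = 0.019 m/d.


S^2 = 8*K2*de*m/q + 4*K1*m^2/q
S^2 = 8*0.5*5*1.0/0.019 + 4*1.0*1.0^2/0.019
S = sqrt(1263.1579)

35.5409 m


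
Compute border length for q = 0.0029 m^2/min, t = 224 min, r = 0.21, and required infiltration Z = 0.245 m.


L = q*t/((1+r)*Z)
L = 0.0029*224/((1+0.21)*0.245)
L = 0.6496/0.29645

2.1913 m


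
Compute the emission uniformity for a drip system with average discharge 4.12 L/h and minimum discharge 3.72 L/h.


EU = (q_min/q_avg)*100 = (3.72/4.12)*100 = 90.2913%

90.2913 %


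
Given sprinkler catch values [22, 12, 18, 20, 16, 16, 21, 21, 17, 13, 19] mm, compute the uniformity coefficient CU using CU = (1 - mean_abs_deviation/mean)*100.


mean = 17.727273 mm
MAD = 2.661157 mm
CU = (1 - 2.661157/17.727273)*100

84.9883 %


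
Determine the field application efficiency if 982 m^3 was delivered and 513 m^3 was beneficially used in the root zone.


Ea = V_root / V_field * 100 = 513 / 982 * 100 = 52.2403%

52.2403 %


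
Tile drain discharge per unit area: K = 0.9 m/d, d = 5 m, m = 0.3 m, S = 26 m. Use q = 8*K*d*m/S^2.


q = 8*K*d*m/S^2
q = 8*0.9*5*0.3/26^2
q = 10.8000 / 676

0.0160 m/d


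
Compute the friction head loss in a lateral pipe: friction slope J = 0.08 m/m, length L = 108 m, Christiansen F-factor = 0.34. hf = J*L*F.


hf = J * L * F = 0.08 * 108 * 0.34 = 2.9376 m

2.9376 m


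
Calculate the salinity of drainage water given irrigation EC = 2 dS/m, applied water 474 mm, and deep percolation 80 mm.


EC_dw = EC_iw * D_iw / D_dw
EC_dw = 2 * 474 / 80
EC_dw = 948 / 80

11.8500 dS/m


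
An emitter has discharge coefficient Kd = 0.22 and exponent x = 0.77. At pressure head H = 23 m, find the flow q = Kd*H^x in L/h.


q = Kd * H^x = 0.22 * 23^0.77 = 0.22 * 11.182282

2.4601 L/h


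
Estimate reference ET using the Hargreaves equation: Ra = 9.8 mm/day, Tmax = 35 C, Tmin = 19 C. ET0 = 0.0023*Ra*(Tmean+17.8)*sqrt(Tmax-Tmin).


Tmean = (Tmax + Tmin)/2 = (35 + 19)/2 = 27.0
ET0 = 0.0023 * 9.8 * (27.0 + 17.8) * sqrt(35 - 19)
ET0 = 0.0023 * 9.8 * 44.8 * 4.000000

4.0392 mm/day


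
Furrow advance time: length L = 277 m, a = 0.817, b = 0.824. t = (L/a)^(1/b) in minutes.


t = (L/a)^(1/b)
t = (277/0.817)^(1/0.824)
t = 339.045288^(1/0.824)

1176.7958 min


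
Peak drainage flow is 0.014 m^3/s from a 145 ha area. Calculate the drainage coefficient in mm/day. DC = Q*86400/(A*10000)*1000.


DC = Q * 86400 / (A * 10000) * 1000
DC = 0.014 * 86400 / (145 * 10000) * 1000
DC = 1209600.0000 / 1450000

0.8342 mm/day


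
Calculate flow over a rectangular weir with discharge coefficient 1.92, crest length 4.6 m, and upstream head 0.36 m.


Q = C * L * H^(3/2) = 1.92 * 4.6 * 0.36^1.5 = 1.92 * 4.6 * 0.216000

1.9077 m^3/s


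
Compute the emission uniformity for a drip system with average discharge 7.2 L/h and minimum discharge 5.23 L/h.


EU = (q_min/q_avg)*100 = (5.23/7.2)*100 = 72.6389%

72.6389 %


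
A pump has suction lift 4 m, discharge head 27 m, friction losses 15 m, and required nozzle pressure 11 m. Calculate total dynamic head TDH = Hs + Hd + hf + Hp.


TDH = Hs + Hd + hf + Hp = 4 + 27 + 15 + 11 = 57

57 m


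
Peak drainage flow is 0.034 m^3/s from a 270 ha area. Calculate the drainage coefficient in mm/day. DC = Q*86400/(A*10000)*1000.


DC = Q * 86400 / (A * 10000) * 1000
DC = 0.034 * 86400 / (270 * 10000) * 1000
DC = 2937600.0000 / 2700000

1.0880 mm/day


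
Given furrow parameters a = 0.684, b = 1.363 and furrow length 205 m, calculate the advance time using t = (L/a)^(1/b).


t = (L/a)^(1/b)
t = (205/0.684)^(1/1.363)
t = 299.707602^(1/1.363)

65.6286 min


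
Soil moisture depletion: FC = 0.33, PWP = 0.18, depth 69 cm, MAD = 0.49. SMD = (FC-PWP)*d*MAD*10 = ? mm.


SMD = (FC - PWP) * d * MAD * 10
SMD = (0.33 - 0.18) * 69 * 0.49 * 10
SMD = 0.1500 * 69 * 0.49 * 10

50.7150 mm


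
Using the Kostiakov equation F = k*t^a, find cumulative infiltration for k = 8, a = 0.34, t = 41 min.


F = k * t^a = 8 * 41^0.34
F = 8 * 3.534651

28.2772 mm


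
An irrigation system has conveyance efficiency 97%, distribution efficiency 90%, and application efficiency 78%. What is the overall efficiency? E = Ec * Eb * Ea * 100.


Ec = 0.97, Eb = 0.9, Ea = 0.78
E = 0.97 * 0.9 * 0.78 * 100 = 68.0940%

68.0940 %


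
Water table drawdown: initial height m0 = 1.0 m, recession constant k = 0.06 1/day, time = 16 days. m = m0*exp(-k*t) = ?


m = m0 * exp(-k*t)
m = 1.0 * exp(-0.06 * 16)
m = 1.0 * exp(-0.9600)

0.3829 m


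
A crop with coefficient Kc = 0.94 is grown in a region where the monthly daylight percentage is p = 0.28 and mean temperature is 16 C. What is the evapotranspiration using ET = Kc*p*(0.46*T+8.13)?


ET = Kc * p * (0.46*T + 8.13)
ET = 0.94 * 0.28 * (0.46*16 + 8.13)
ET = 0.94 * 0.28 * 15.4900

4.0770 mm/day


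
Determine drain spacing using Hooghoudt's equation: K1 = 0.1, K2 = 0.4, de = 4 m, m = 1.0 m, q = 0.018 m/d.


S^2 = 8*K2*de*m/q + 4*K1*m^2/q
S^2 = 8*0.4*4*1.0/0.018 + 4*0.1*1.0^2/0.018
S = sqrt(733.3333)

27.0801 m


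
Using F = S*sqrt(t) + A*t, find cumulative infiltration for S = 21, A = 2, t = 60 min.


F = S*sqrt(t) + A*t
F = 21*sqrt(60) + 2*60
F = 21*7.745967 + 120

282.6653 mm


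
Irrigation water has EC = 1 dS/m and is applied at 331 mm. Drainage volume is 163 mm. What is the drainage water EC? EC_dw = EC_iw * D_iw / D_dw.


EC_dw = EC_iw * D_iw / D_dw
EC_dw = 1 * 331 / 163
EC_dw = 331 / 163

2.0307 dS/m


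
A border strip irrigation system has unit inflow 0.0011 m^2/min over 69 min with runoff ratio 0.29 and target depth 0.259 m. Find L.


L = q*t/((1+r)*Z)
L = 0.0011*69/((1+0.29)*0.259)
L = 0.0759/0.33411

0.2272 m


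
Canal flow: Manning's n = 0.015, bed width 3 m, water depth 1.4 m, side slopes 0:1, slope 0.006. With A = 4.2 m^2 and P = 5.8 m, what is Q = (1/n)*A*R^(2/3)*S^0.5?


R = A/P = 4.2/5.8 = 0.724138
Q = (1/0.015) * 4.2 * 0.724138^(2/3) * 0.006^0.5

17.4897 m^3/s


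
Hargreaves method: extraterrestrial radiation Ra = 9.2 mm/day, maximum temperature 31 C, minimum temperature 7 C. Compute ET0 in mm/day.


Tmean = (Tmax + Tmin)/2 = (31 + 7)/2 = 19.0
ET0 = 0.0023 * 9.2 * (19.0 + 17.8) * sqrt(31 - 7)
ET0 = 0.0023 * 9.2 * 36.8 * 4.898979

3.8148 mm/day


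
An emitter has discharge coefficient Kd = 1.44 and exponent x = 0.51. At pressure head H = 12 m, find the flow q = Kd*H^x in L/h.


q = Kd * H^x = 1.44 * 12^0.51 = 1.44 * 3.551260

5.1138 L/h


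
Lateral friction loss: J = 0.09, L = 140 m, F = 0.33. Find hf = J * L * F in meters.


hf = J * L * F = 0.09 * 140 * 0.33 = 4.1580 m

4.1580 m


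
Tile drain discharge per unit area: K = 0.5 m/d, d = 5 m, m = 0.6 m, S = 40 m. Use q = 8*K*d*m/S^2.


q = 8*K*d*m/S^2
q = 8*0.5*5*0.6/40^2
q = 12.0000 / 1600

0.0075 m/d


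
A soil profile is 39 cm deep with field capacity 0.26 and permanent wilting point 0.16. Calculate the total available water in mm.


AWC = (FC - PWP) * d * 10
AWC = (0.26 - 0.16) * 39 * 10
AWC = 0.1000 * 39 * 10

39.0000 mm


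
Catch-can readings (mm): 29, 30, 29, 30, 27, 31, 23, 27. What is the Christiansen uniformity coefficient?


mean = 28.250000 mm
MAD = 1.937500 mm
CU = (1 - 1.937500/28.250000)*100

93.1416 %


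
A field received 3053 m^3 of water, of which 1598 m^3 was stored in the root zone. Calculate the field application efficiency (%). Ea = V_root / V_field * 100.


Ea = V_root / V_field * 100 = 1598 / 3053 * 100 = 52.3420%

52.3420 %


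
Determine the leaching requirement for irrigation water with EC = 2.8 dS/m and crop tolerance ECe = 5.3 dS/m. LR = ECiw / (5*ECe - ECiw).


LR = ECiw / (5*ECe - ECiw)
LR = 2.8 / (5*5.3 - 2.8)
LR = 2.8 / 23.7000

0.1181


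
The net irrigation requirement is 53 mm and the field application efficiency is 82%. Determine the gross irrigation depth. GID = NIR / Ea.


Ea = 82% = 0.82
GID = NIR / Ea = 53 / 0.82 = 64.6341 mm

64.6341 mm


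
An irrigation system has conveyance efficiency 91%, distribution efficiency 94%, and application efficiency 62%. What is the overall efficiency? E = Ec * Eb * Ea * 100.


Ec = 0.91, Eb = 0.94, Ea = 0.62
E = 0.91 * 0.94 * 0.62 * 100 = 53.0348%

53.0348 %


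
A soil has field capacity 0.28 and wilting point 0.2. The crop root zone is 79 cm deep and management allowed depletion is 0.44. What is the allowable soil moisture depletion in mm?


SMD = (FC - PWP) * d * MAD * 10
SMD = (0.28 - 0.2) * 79 * 0.44 * 10
SMD = 0.0800 * 79 * 0.44 * 10

27.8080 mm


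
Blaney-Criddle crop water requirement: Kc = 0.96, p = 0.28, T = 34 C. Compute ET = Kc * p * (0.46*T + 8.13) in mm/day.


ET = Kc * p * (0.46*T + 8.13)
ET = 0.96 * 0.28 * (0.46*34 + 8.13)
ET = 0.96 * 0.28 * 23.7700

6.3894 mm/day


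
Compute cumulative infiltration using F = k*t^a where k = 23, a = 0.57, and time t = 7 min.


F = k * t^a = 23 * 7^0.57
F = 23 * 3.031837

69.7323 mm


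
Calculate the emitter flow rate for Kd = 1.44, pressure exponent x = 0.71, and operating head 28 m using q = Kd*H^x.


q = Kd * H^x = 1.44 * 28^0.71 = 1.44 * 10.653252

15.3407 L/h


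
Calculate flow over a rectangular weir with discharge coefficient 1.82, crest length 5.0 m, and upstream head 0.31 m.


Q = C * L * H^(3/2) = 1.82 * 5.0 * 0.31^1.5 = 1.82 * 5.0 * 0.172601

1.5707 m^3/s


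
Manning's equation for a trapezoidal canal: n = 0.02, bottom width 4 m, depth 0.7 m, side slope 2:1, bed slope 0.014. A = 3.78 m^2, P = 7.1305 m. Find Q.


R = A/P = 3.78/7.1305 = 0.530117
Q = (1/0.02) * 3.78 * 0.530117^(2/3) * 0.014^0.5

14.6478 m^3/s


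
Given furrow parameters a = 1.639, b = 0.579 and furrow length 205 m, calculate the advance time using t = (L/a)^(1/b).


t = (L/a)^(1/b)
t = (205/1.639)^(1/0.579)
t = 125.076266^(1/0.579)

4188.5504 min


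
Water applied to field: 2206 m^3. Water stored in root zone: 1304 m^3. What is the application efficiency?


Ea = V_root / V_field * 100 = 1304 / 2206 * 100 = 59.1115%

59.1115 %


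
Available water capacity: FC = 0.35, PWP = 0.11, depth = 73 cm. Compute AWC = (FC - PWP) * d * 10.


AWC = (FC - PWP) * d * 10
AWC = (0.35 - 0.11) * 73 * 10
AWC = 0.2400 * 73 * 10

175.2000 mm


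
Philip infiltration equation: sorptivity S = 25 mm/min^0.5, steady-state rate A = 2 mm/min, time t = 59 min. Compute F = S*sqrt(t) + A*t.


F = S*sqrt(t) + A*t
F = 25*sqrt(59) + 2*59
F = 25*7.681146 + 118

310.0286 mm


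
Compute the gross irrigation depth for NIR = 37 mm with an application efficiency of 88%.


Ea = 88% = 0.88
GID = NIR / Ea = 37 / 0.88 = 42.0455 mm

42.0455 mm


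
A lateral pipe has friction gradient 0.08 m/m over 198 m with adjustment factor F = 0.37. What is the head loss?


hf = J * L * F = 0.08 * 198 * 0.37 = 5.8608 m

5.8608 m


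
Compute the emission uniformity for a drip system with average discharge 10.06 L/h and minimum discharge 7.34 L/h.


EU = (q_min/q_avg)*100 = (7.34/10.06)*100 = 72.9622%

72.9622 %


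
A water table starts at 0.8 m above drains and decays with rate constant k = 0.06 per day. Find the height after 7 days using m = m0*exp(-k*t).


m = m0 * exp(-k*t)
m = 0.8 * exp(-0.06 * 7)
m = 0.8 * exp(-0.4200)

0.5256 m


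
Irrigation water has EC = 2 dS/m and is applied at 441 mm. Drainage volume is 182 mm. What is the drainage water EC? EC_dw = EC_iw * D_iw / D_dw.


EC_dw = EC_iw * D_iw / D_dw
EC_dw = 2 * 441 / 182
EC_dw = 882 / 182

4.8462 dS/m


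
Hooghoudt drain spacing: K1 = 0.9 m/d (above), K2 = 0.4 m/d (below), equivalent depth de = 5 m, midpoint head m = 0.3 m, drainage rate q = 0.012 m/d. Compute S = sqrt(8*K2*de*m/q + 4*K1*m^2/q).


S^2 = 8*K2*de*m/q + 4*K1*m^2/q
S^2 = 8*0.4*5*0.3/0.012 + 4*0.9*0.3^2/0.012
S = sqrt(427.0000)

20.6640 m


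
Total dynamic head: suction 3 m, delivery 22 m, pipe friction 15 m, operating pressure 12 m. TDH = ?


TDH = Hs + Hd + hf + Hp = 3 + 22 + 15 + 12 = 52

52 m


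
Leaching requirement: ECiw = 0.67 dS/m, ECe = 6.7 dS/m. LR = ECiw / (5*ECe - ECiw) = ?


LR = ECiw / (5*ECe - ECiw)
LR = 0.67 / (5*6.7 - 0.67)
LR = 0.67 / 32.8300

0.0204


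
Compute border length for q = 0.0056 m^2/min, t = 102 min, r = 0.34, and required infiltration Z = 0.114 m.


L = q*t/((1+r)*Z)
L = 0.0056*102/((1+0.34)*0.114)
L = 0.5712/0.15276

3.7392 m


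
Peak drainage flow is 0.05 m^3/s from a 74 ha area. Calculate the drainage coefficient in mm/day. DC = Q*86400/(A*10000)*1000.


DC = Q * 86400 / (A * 10000) * 1000
DC = 0.05 * 86400 / (74 * 10000) * 1000
DC = 4320000.0000 / 740000

5.8378 mm/day


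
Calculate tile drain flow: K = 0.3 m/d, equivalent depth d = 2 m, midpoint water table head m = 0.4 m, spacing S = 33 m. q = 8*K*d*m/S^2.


q = 8*K*d*m/S^2
q = 8*0.3*2*0.4/33^2
q = 1.9200 / 1089

0.0018 m/d


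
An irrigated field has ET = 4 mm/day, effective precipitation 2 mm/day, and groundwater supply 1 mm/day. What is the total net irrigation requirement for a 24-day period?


Daily deficit = ET - Pe - GW = 4 - 2 - 1 = 1 mm/day
NIR = 1 * 24 = 24 mm

24.0000 mm


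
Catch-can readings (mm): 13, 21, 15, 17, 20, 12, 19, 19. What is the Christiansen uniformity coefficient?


mean = 17.000000 mm
MAD = 2.750000 mm
CU = (1 - 2.750000/17.000000)*100

83.8235 %


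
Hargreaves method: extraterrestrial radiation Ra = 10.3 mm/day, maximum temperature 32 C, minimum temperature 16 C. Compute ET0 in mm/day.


Tmean = (Tmax + Tmin)/2 = (32 + 16)/2 = 24.0
ET0 = 0.0023 * 10.3 * (24.0 + 17.8) * sqrt(32 - 16)
ET0 = 0.0023 * 10.3 * 41.8 * 4.000000

3.9610 mm/day


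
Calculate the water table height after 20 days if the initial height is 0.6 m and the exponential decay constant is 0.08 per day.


m = m0 * exp(-k*t)
m = 0.6 * exp(-0.08 * 20)
m = 0.6 * exp(-1.6000)

0.1211 m


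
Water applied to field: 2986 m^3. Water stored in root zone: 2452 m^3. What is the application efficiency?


Ea = V_root / V_field * 100 = 2452 / 2986 * 100 = 82.1165%

82.1165 %


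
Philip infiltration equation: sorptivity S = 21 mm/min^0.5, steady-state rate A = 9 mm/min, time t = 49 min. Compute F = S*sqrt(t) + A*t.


F = S*sqrt(t) + A*t
F = 21*sqrt(49) + 9*49
F = 21*7.000000 + 441

588.0000 mm


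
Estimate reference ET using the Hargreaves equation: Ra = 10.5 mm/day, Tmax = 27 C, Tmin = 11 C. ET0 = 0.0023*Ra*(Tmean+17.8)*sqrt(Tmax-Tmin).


Tmean = (Tmax + Tmin)/2 = (27 + 11)/2 = 19.0
ET0 = 0.0023 * 10.5 * (19.0 + 17.8) * sqrt(27 - 11)
ET0 = 0.0023 * 10.5 * 36.8 * 4.000000

3.5549 mm/day


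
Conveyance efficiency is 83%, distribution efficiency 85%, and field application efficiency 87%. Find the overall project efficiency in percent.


Ec = 0.83, Eb = 0.85, Ea = 0.87
E = 0.83 * 0.85 * 0.87 * 100 = 61.3785%

61.3785 %


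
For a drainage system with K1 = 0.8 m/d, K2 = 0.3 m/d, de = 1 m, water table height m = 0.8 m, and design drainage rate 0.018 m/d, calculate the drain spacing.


S^2 = 8*K2*de*m/q + 4*K1*m^2/q
S^2 = 8*0.3*1*0.8/0.018 + 4*0.8*0.8^2/0.018
S = sqrt(220.4444)

14.8474 m


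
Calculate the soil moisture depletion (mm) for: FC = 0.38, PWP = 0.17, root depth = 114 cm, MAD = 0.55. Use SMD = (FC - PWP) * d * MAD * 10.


SMD = (FC - PWP) * d * MAD * 10
SMD = (0.38 - 0.17) * 114 * 0.55 * 10
SMD = 0.2100 * 114 * 0.55 * 10

131.6700 mm


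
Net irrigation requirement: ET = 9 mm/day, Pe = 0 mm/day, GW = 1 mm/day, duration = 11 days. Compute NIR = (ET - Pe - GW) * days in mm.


Daily deficit = ET - Pe - GW = 9 - 0 - 1 = 8 mm/day
NIR = 8 * 11 = 88 mm

88.0000 mm


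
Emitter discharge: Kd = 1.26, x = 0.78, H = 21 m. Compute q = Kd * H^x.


q = Kd * H^x = 1.26 * 21^0.78 = 1.26 * 10.748084

13.5426 L/h


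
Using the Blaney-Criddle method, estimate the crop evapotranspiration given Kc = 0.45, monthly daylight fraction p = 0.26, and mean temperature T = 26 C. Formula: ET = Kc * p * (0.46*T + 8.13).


ET = Kc * p * (0.46*T + 8.13)
ET = 0.45 * 0.26 * (0.46*26 + 8.13)
ET = 0.45 * 0.26 * 20.0900

2.3505 mm/day


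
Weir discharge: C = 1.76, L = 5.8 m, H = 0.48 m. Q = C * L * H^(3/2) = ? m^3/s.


Q = C * L * H^(3/2) = 1.76 * 5.8 * 0.48^1.5 = 1.76 * 5.8 * 0.332554

3.3947 m^3/s


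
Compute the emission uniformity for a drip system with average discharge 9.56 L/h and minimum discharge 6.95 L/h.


EU = (q_min/q_avg)*100 = (6.95/9.56)*100 = 72.6987%

72.6987 %


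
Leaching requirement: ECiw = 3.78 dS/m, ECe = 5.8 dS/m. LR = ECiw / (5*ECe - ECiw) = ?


LR = ECiw / (5*ECe - ECiw)
LR = 3.78 / (5*5.8 - 3.78)
LR = 3.78 / 25.2200

0.1499


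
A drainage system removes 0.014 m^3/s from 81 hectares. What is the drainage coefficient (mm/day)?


DC = Q * 86400 / (A * 10000) * 1000
DC = 0.014 * 86400 / (81 * 10000) * 1000
DC = 1209600.0000 / 810000

1.4933 mm/day


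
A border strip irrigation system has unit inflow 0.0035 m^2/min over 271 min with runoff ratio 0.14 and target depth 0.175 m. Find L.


L = q*t/((1+r)*Z)
L = 0.0035*271/((1+0.14)*0.175)
L = 0.9485/0.1995

4.7544 m


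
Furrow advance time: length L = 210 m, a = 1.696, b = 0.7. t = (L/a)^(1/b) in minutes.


t = (L/a)^(1/b)
t = (210/1.696)^(1/0.7)
t = 123.820755^(1/0.7)

976.5735 min


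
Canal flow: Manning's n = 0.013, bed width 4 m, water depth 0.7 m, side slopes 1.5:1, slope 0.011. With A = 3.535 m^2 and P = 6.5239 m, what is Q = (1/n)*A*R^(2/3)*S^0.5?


R = A/P = 3.535/6.5239 = 0.541854
Q = (1/0.013) * 3.535 * 0.541854^(2/3) * 0.011^0.5

18.9553 m^3/s


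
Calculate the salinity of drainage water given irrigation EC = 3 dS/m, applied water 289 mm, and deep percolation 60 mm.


EC_dw = EC_iw * D_iw / D_dw
EC_dw = 3 * 289 / 60
EC_dw = 867 / 60

14.4500 dS/m


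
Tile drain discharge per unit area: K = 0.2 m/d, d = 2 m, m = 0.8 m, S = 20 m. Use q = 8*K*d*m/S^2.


q = 8*K*d*m/S^2
q = 8*0.2*2*0.8/20^2
q = 2.5600 / 400

0.0064 m/d


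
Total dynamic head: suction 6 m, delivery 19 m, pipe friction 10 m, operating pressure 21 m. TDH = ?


TDH = Hs + Hd + hf + Hp = 6 + 19 + 10 + 21 = 56

56 m


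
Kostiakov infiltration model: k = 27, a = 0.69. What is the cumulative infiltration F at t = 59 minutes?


F = k * t^a = 27 * 59^0.69
F = 27 * 16.668169

450.0406 mm


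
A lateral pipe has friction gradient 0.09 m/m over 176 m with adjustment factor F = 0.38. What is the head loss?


hf = J * L * F = 0.09 * 176 * 0.38 = 6.0192 m

6.0192 m


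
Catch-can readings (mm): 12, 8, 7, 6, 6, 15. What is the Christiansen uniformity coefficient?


mean = 9.000000 mm
MAD = 3.000000 mm
CU = (1 - 3.000000/9.000000)*100

66.6667 %


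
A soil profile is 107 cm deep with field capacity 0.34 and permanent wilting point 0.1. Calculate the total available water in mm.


AWC = (FC - PWP) * d * 10
AWC = (0.34 - 0.1) * 107 * 10
AWC = 0.2400 * 107 * 10

256.8000 mm


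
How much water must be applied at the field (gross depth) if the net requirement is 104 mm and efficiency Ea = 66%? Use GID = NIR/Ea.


Ea = 66% = 0.66
GID = NIR / Ea = 104 / 0.66 = 157.5758 mm

157.5758 mm


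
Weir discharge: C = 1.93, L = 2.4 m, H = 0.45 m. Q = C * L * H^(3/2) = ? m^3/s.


Q = C * L * H^(3/2) = 1.93 * 2.4 * 0.45^1.5 = 1.93 * 2.4 * 0.301869

1.3983 m^3/s


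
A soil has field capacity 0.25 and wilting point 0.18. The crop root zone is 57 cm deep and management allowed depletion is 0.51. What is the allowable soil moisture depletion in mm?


SMD = (FC - PWP) * d * MAD * 10
SMD = (0.25 - 0.18) * 57 * 0.51 * 10
SMD = 0.0700 * 57 * 0.51 * 10

20.3490 mm


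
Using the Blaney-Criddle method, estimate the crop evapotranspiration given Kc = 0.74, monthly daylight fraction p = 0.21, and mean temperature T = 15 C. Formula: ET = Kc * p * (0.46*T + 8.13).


ET = Kc * p * (0.46*T + 8.13)
ET = 0.74 * 0.21 * (0.46*15 + 8.13)
ET = 0.74 * 0.21 * 15.0300

2.3357 mm/day


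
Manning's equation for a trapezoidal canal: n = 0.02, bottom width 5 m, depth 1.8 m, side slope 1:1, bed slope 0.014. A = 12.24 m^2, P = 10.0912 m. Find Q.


R = A/P = 12.24/10.0912 = 1.212938
Q = (1/0.02) * 12.24 * 1.212938^(2/3) * 0.014^0.5

82.3584 m^3/s


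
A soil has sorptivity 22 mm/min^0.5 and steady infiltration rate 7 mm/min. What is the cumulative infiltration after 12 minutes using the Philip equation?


F = S*sqrt(t) + A*t
F = 22*sqrt(12) + 7*12
F = 22*3.464102 + 84

160.2102 mm


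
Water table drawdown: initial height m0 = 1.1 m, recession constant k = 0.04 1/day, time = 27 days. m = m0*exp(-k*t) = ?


m = m0 * exp(-k*t)
m = 1.1 * exp(-0.04 * 27)
m = 1.1 * exp(-1.0800)

0.3736 m


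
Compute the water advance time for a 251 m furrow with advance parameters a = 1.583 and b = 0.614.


t = (L/a)^(1/b)
t = (251/1.583)^(1/0.614)
t = 158.559697^(1/0.614)

3831.5624 min


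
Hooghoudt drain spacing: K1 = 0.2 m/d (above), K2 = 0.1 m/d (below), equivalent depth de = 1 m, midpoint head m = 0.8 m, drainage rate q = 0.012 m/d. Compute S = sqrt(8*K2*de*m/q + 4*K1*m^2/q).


S^2 = 8*K2*de*m/q + 4*K1*m^2/q
S^2 = 8*0.1*1*0.8/0.012 + 4*0.2*0.8^2/0.012
S = sqrt(96.0000)

9.7980 m


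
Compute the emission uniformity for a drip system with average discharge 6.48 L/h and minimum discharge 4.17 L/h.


EU = (q_min/q_avg)*100 = (4.17/6.48)*100 = 64.3519%

64.3519 %


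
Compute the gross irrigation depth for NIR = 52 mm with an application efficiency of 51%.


Ea = 51% = 0.51
GID = NIR / Ea = 52 / 0.51 = 101.9608 mm

101.9608 mm


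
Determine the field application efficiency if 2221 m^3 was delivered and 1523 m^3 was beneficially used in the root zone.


Ea = V_root / V_field * 100 = 1523 / 2221 * 100 = 68.5727%

68.5727 %


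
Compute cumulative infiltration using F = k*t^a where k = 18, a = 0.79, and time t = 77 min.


F = k * t^a = 18 * 77^0.79
F = 18 * 30.926279

556.6730 mm


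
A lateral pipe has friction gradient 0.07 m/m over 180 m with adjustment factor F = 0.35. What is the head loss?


hf = J * L * F = 0.07 * 180 * 0.35 = 4.4100 m

4.4100 m


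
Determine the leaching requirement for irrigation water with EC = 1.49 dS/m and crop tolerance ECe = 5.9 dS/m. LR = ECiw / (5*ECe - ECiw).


LR = ECiw / (5*ECe - ECiw)
LR = 1.49 / (5*5.9 - 1.49)
LR = 1.49 / 28.0100

0.0532


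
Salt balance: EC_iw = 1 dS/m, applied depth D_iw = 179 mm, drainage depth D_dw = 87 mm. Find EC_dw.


EC_dw = EC_iw * D_iw / D_dw
EC_dw = 1 * 179 / 87
EC_dw = 179 / 87

2.0575 dS/m


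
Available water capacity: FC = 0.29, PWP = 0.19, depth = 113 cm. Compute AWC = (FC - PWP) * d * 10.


AWC = (FC - PWP) * d * 10
AWC = (0.29 - 0.19) * 113 * 10
AWC = 0.1000 * 113 * 10

113.0000 mm


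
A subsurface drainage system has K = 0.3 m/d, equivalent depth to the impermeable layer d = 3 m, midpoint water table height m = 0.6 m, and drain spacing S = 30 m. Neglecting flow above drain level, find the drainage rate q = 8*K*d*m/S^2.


q = 8*K*d*m/S^2
q = 8*0.3*3*0.6/30^2
q = 4.3200 / 900

0.0048 m/d


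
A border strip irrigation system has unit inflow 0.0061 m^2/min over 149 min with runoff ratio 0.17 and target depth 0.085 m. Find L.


L = q*t/((1+r)*Z)
L = 0.0061*149/((1+0.17)*0.085)
L = 0.9089/0.09945

9.1393 m


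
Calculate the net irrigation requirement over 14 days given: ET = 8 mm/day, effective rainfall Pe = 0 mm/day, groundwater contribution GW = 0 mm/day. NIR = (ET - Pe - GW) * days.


Daily deficit = ET - Pe - GW = 8 - 0 - 0 = 8 mm/day
NIR = 8 * 14 = 112 mm

112.0000 mm


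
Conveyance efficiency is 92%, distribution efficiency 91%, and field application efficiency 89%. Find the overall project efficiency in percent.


Ec = 0.92, Eb = 0.91, Ea = 0.89
E = 0.92 * 0.91 * 0.89 * 100 = 74.5108%

74.5108 %


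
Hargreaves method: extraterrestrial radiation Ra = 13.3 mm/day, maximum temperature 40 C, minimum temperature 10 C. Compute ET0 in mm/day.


Tmean = (Tmax + Tmin)/2 = (40 + 10)/2 = 25.0
ET0 = 0.0023 * 13.3 * (25.0 + 17.8) * sqrt(40 - 10)
ET0 = 0.0023 * 13.3 * 42.8 * 5.477226

7.1711 mm/day


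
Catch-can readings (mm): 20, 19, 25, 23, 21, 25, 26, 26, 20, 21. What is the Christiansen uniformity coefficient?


mean = 22.600000 mm
MAD = 2.400000 mm
CU = (1 - 2.400000/22.600000)*100

89.3805 %


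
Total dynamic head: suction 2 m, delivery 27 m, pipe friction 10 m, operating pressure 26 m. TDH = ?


TDH = Hs + Hd + hf + Hp = 2 + 27 + 10 + 26 = 65

65 m


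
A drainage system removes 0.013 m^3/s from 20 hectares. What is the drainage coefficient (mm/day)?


DC = Q * 86400 / (A * 10000) * 1000
DC = 0.013 * 86400 / (20 * 10000) * 1000
DC = 1123200.0000 / 200000

5.6160 mm/day


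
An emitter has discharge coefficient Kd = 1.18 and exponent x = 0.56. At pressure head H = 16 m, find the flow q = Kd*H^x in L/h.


q = Kd * H^x = 1.18 * 16^0.56 = 1.18 * 4.723971

5.5743 L/h


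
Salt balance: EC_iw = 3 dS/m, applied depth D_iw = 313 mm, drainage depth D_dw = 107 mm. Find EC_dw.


EC_dw = EC_iw * D_iw / D_dw
EC_dw = 3 * 313 / 107
EC_dw = 939 / 107

8.7757 dS/m


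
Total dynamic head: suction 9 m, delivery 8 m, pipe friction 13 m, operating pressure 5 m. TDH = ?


TDH = Hs + Hd + hf + Hp = 9 + 8 + 13 + 5 = 35

35 m


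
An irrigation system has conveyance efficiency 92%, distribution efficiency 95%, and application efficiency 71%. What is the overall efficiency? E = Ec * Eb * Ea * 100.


Ec = 0.92, Eb = 0.95, Ea = 0.71
E = 0.92 * 0.95 * 0.71 * 100 = 62.0540%

62.0540 %


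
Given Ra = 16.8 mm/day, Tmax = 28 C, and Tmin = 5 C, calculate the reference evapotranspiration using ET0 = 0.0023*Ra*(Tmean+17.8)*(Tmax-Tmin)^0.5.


Tmean = (Tmax + Tmin)/2 = (28 + 5)/2 = 16.5
ET0 = 0.0023 * 16.8 * (16.5 + 17.8) * sqrt(28 - 5)
ET0 = 0.0023 * 16.8 * 34.3 * 4.795832

6.3562 mm/day


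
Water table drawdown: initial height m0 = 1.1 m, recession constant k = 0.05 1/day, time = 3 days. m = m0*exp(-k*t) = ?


m = m0 * exp(-k*t)
m = 1.1 * exp(-0.05 * 3)
m = 1.1 * exp(-0.1500)

0.9468 m


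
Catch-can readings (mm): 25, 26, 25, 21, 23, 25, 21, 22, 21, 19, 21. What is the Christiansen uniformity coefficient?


mean = 22.636364 mm
MAD = 1.966942 mm
CU = (1 - 1.966942/22.636364)*100

91.3107 %


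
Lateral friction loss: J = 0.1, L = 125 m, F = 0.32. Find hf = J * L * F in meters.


hf = J * L * F = 0.1 * 125 * 0.32 = 4.0000 m

4.0000 m


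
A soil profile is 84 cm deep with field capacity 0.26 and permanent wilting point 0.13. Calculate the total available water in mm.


AWC = (FC - PWP) * d * 10
AWC = (0.26 - 0.13) * 84 * 10
AWC = 0.1300 * 84 * 10

109.2000 mm


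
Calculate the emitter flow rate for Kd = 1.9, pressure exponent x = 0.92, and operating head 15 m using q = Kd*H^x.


q = Kd * H^x = 1.9 * 15^0.92 = 1.9 * 12.078248

22.9487 L/h


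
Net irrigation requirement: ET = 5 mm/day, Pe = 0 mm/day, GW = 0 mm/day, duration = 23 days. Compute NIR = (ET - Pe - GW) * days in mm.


Daily deficit = ET - Pe - GW = 5 - 0 - 0 = 5 mm/day
NIR = 5 * 23 = 115 mm

115.0000 mm


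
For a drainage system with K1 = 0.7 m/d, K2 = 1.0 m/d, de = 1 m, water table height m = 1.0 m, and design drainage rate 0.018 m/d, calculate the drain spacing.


S^2 = 8*K2*de*m/q + 4*K1*m^2/q
S^2 = 8*1.0*1*1.0/0.018 + 4*0.7*1.0^2/0.018
S = sqrt(600.0000)

24.4949 m


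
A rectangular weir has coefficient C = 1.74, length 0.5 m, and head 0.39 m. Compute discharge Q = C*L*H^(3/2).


Q = C * L * H^(3/2) = 1.74 * 0.5 * 0.39^1.5 = 1.74 * 0.5 * 0.243555

0.2119 m^3/s


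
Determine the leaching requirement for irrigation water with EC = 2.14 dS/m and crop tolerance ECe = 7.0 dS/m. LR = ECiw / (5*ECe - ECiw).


LR = ECiw / (5*ECe - ECiw)
LR = 2.14 / (5*7.0 - 2.14)
LR = 2.14 / 32.8600

0.0651


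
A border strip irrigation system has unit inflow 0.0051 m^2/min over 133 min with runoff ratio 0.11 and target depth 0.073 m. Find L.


L = q*t/((1+r)*Z)
L = 0.0051*133/((1+0.11)*0.073)
L = 0.6783/0.08103

8.3710 m


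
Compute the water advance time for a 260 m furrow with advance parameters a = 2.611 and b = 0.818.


t = (L/a)^(1/b)
t = (260/2.611)^(1/0.818)
t = 99.578705^(1/0.818)

277.1701 min


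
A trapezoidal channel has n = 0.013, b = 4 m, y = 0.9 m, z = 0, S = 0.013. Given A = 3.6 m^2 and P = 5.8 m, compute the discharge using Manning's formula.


R = A/P = 3.6/5.8 = 0.620690
Q = (1/0.013) * 3.6 * 0.620690^(2/3) * 0.013^0.5

22.9746 m^3/s


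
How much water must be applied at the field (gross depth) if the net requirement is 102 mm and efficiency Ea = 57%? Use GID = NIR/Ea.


Ea = 57% = 0.57
GID = NIR / Ea = 102 / 0.57 = 178.9474 mm

178.9474 mm


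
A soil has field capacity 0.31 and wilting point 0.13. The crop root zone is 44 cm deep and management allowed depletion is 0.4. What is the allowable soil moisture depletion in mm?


SMD = (FC - PWP) * d * MAD * 10
SMD = (0.31 - 0.13) * 44 * 0.4 * 10
SMD = 0.1800 * 44 * 0.4 * 10

31.6800 mm


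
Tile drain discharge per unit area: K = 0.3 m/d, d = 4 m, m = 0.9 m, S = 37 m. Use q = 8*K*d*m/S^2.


q = 8*K*d*m/S^2
q = 8*0.3*4*0.9/37^2
q = 8.6400 / 1369

0.0063 m/d


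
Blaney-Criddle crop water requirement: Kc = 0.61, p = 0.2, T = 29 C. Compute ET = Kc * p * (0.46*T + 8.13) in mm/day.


ET = Kc * p * (0.46*T + 8.13)
ET = 0.61 * 0.2 * (0.46*29 + 8.13)
ET = 0.61 * 0.2 * 21.4700

2.6193 mm/day


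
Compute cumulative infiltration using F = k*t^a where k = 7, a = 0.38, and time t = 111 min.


F = k * t^a = 7 * 111^0.38
F = 7 * 5.987186

41.9103 mm


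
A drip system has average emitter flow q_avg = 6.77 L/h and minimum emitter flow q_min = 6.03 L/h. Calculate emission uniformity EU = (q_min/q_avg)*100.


EU = (q_min/q_avg)*100 = (6.03/6.77)*100 = 89.0694%

89.0694 %


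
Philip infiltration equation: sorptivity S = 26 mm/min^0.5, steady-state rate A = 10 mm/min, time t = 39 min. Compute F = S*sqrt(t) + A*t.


F = S*sqrt(t) + A*t
F = 26*sqrt(39) + 10*39
F = 26*6.244998 + 390

552.3699 mm


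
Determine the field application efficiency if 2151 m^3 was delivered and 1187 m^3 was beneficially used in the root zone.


Ea = V_root / V_field * 100 = 1187 / 2151 * 100 = 55.1836%

55.1836 %


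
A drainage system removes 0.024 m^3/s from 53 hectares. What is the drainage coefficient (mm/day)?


DC = Q * 86400 / (A * 10000) * 1000
DC = 0.024 * 86400 / (53 * 10000) * 1000
DC = 2073600.0000 / 530000

3.9125 mm/day


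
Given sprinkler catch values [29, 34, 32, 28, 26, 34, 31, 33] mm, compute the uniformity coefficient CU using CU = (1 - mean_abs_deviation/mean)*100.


mean = 30.875000 mm
MAD = 2.406250 mm
CU = (1 - 2.406250/30.875000)*100

92.2065 %


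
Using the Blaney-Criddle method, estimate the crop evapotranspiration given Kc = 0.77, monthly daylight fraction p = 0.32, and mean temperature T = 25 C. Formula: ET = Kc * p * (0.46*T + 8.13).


ET = Kc * p * (0.46*T + 8.13)
ET = 0.77 * 0.32 * (0.46*25 + 8.13)
ET = 0.77 * 0.32 * 19.6300

4.8368 mm/day


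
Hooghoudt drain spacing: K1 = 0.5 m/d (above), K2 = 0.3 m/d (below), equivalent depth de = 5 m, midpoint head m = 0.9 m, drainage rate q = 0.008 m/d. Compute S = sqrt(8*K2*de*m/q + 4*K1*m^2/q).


S^2 = 8*K2*de*m/q + 4*K1*m^2/q
S^2 = 8*0.3*5*0.9/0.008 + 4*0.5*0.9^2/0.008
S = sqrt(1552.5000)

39.4018 m


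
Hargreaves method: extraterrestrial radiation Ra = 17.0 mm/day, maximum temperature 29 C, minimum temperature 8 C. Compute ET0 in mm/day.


Tmean = (Tmax + Tmin)/2 = (29 + 8)/2 = 18.5
ET0 = 0.0023 * 17.0 * (18.5 + 17.8) * sqrt(29 - 8)
ET0 = 0.0023 * 17.0 * 36.3 * 4.582576

6.5042 mm/day


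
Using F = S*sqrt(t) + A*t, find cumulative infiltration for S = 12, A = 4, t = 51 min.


F = S*sqrt(t) + A*t
F = 12*sqrt(51) + 4*51
F = 12*7.141428 + 204

289.6971 mm


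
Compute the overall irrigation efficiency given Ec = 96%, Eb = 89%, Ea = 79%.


Ec = 0.96, Eb = 0.89, Ea = 0.79
E = 0.96 * 0.89 * 0.79 * 100 = 67.4976%

67.4976 %


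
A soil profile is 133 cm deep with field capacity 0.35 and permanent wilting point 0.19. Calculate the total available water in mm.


AWC = (FC - PWP) * d * 10
AWC = (0.35 - 0.19) * 133 * 10
AWC = 0.1600 * 133 * 10

212.8000 mm


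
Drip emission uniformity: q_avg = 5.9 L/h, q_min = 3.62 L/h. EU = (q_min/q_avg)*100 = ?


EU = (q_min/q_avg)*100 = (3.62/5.9)*100 = 61.3559%

61.3559 %


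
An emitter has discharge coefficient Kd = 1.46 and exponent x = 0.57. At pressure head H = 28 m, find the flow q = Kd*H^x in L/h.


q = Kd * H^x = 1.46 * 28^0.57 = 1.46 * 6.681594

9.7551 L/h


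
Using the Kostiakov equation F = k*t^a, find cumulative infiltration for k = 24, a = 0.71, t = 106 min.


F = k * t^a = 24 * 106^0.71
F = 24 * 27.413669

657.9281 mm


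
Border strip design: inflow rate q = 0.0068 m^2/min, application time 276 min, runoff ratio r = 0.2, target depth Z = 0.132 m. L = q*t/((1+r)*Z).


L = q*t/((1+r)*Z)
L = 0.0068*276/((1+0.2)*0.132)
L = 1.8768/0.1584

11.8485 m


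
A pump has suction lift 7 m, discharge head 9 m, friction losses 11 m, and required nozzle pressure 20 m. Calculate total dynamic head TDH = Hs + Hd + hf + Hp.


TDH = Hs + Hd + hf + Hp = 7 + 9 + 11 + 20 = 47

47 m


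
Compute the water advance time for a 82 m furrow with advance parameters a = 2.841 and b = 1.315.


t = (L/a)^(1/b)
t = (82/2.841)^(1/1.315)
t = 28.863076^(1/1.315)

12.8981 min


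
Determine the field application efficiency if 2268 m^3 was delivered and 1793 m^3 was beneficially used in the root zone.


Ea = V_root / V_field * 100 = 1793 / 2268 * 100 = 79.0564%

79.0564 %


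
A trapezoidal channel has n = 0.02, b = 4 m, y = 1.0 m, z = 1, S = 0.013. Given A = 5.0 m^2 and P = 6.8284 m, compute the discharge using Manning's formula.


R = A/P = 5.0/6.8284 = 0.732236
Q = (1/0.02) * 5.0 * 0.732236^(2/3) * 0.013^0.5

23.1568 m^3/s


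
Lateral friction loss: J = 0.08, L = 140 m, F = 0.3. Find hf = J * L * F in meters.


hf = J * L * F = 0.08 * 140 * 0.3 = 3.3600 m

3.3600 m


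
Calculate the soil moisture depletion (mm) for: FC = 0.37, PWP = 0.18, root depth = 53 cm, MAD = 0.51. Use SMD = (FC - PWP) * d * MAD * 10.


SMD = (FC - PWP) * d * MAD * 10
SMD = (0.37 - 0.18) * 53 * 0.51 * 10
SMD = 0.1900 * 53 * 0.51 * 10

51.3570 mm


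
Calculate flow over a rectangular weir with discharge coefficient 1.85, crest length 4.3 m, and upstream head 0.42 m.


Q = C * L * H^(3/2) = 1.85 * 4.3 * 0.42^1.5 = 1.85 * 4.3 * 0.272191

2.1653 m^3/s


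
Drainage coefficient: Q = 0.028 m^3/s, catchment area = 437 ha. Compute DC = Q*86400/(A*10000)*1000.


DC = Q * 86400 / (A * 10000) * 1000
DC = 0.028 * 86400 / (437 * 10000) * 1000
DC = 2419200.0000 / 4370000

0.5536 mm/day


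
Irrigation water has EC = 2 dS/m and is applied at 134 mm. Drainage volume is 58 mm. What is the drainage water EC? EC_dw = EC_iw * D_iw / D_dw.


EC_dw = EC_iw * D_iw / D_dw
EC_dw = 2 * 134 / 58
EC_dw = 268 / 58

4.6207 dS/m


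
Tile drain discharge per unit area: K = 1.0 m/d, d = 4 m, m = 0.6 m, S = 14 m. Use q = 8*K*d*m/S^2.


q = 8*K*d*m/S^2
q = 8*1.0*4*0.6/14^2
q = 19.2000 / 196

0.0980 m/d


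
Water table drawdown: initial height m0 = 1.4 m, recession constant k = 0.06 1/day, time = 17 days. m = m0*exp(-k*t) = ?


m = m0 * exp(-k*t)
m = 1.4 * exp(-0.06 * 17)
m = 1.4 * exp(-1.0200)

0.5048 m


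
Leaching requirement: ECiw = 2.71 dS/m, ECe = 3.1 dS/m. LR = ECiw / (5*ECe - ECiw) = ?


LR = ECiw / (5*ECe - ECiw)
LR = 2.71 / (5*3.1 - 2.71)
LR = 2.71 / 12.7900

0.2119


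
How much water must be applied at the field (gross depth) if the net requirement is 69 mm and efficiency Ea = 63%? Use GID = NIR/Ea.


Ea = 63% = 0.63
GID = NIR / Ea = 69 / 0.63 = 109.5238 mm

109.5238 mm


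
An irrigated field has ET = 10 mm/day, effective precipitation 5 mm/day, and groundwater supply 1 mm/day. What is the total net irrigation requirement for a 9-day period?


Daily deficit = ET - Pe - GW = 10 - 5 - 1 = 4 mm/day
NIR = 4 * 9 = 36 mm

36.0000 mm


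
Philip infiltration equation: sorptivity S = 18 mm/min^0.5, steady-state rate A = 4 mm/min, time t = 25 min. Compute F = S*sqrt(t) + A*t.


F = S*sqrt(t) + A*t
F = 18*sqrt(25) + 4*25
F = 18*5.000000 + 100

190.0000 mm


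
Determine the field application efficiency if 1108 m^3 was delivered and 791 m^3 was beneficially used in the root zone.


Ea = V_root / V_field * 100 = 791 / 1108 * 100 = 71.3899%

71.3899 %


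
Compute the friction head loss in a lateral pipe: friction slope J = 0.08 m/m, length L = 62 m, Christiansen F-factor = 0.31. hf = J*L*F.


hf = J * L * F = 0.08 * 62 * 0.31 = 1.5376 m

1.5376 m


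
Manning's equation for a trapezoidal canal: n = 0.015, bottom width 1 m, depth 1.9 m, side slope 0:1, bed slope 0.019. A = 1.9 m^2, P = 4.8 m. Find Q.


R = A/P = 1.9/4.8 = 0.395833
Q = (1/0.015) * 1.9 * 0.395833^(2/3) * 0.019^0.5

9.4127 m^3/s


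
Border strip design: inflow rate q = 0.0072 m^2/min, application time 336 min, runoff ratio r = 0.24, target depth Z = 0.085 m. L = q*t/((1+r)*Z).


L = q*t/((1+r)*Z)
L = 0.0072*336/((1+0.24)*0.085)
L = 2.4192/0.1054

22.9526 m


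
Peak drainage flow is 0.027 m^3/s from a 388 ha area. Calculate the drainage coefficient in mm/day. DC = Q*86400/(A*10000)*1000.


DC = Q * 86400 / (A * 10000) * 1000
DC = 0.027 * 86400 / (388 * 10000) * 1000
DC = 2332800.0000 / 3880000

0.6012 mm/day


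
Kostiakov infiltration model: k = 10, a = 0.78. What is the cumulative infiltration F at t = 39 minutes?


F = k * t^a = 10 * 39^0.78
F = 10 * 17.419288

174.1929 mm


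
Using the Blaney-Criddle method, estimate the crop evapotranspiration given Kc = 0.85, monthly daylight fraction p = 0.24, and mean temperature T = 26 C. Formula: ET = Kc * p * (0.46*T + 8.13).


ET = Kc * p * (0.46*T + 8.13)
ET = 0.85 * 0.24 * (0.46*26 + 8.13)
ET = 0.85 * 0.24 * 20.0900

4.0984 mm/day
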